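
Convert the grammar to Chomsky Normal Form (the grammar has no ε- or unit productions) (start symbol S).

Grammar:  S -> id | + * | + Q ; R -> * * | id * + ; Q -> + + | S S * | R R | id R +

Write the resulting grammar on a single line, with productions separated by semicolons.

S -> id | X1 X2 | X1 Q; R -> X2 X2 | X3 Y1; Q -> X1 X1 | S Y2 | R R | X3 Y3; X1 -> +; X2 -> *; X3 -> id; Y1 -> X2 X1; Y2 -> S X2; Y3 -> R X1

Introduce a nonterminal for each terminal appearing in a rule of length ≥ 2: X1 → +, X2 → *, X3 → id.
Binarize each right-hand side of length ≥ 3 by chaining fresh nonterminals (Y1, Y2, …): affected rules were R → X3 X2 X1; Q → S S X2; Q → X3 R X1.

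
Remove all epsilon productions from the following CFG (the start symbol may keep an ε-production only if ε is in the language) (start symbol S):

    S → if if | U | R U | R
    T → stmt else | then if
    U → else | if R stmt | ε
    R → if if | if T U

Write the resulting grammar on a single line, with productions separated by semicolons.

Nullable nonterminals: {S, U}.
ε ∈ L(G) since S is nullable, so keep S → ε.
Expand every rule over subsets of its nullable positions: S → R U gives R U | R. R → if T U gives if T U | if T.

S → if if | U | R U | R | ε; T → stmt else | then if; U → else | if R stmt; R → if if | if T U | if T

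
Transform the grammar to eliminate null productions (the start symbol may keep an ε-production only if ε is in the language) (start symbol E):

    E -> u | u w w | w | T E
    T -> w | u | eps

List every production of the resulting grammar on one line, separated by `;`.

E -> u | u w w | w | T E; T -> w | u

Nullable nonterminals: {T}.
ε ∉ L(G), so no ε-production is kept.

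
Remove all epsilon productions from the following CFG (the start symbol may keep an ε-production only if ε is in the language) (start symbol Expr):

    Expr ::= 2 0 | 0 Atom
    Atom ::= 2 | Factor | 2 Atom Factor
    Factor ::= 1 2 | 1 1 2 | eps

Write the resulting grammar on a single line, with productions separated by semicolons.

Expr ::= 2 0 | 0 Atom | 0; Atom ::= 2 | Factor | 2 Atom Factor | 2 Atom | 2 Factor; Factor ::= 1 2 | 1 1 2

Nullable set = {Atom, Factor}.
ε ∉ L(G), so no ε-production is kept.
Expand every rule over subsets of its nullable positions: Expr → 0 Atom gives 0 Atom | 0. Atom → 2 Atom Factor gives 2 Atom Factor | 2 Atom | 2 Factor.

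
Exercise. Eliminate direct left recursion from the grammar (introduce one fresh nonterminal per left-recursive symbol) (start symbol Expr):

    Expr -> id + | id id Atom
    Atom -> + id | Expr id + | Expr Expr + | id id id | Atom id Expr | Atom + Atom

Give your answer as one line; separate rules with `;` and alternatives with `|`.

Expr -> id + | id id Atom; Atom -> + id Atom1 | Expr id + Atom1 | Expr Expr + Atom1 | id id id Atom1; Atom1 -> id Expr Atom1 | + Atom Atom1 | ε

Atom is directly left-recursive.
For Atom: α = {id Expr, + Atom}, β = {+ id, Expr id +, Expr Expr +, id id id}. Rewrite as Atom → β Atom1 and Atom1 → α Atom1 | ε.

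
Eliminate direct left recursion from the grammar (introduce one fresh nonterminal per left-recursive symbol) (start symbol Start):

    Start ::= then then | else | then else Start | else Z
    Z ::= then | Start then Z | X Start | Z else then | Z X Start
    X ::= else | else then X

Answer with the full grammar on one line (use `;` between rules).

Left recursion appears on Z.
For Z: α = {else then, X Start}, β = {then, Start then Z, X Start}. Rewrite as Z → β Z1 and Z1 → α Z1 | ε.

Start ::= then then | else | then else Start | else Z; Z ::= then Z1 | Start then Z Z1 | X Start Z1; X ::= else | else then X; Z1 ::= else then Z1 | X Start Z1 | ε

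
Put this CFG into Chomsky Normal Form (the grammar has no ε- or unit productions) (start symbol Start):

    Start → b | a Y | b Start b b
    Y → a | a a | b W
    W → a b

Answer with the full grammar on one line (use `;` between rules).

Introduce a nonterminal for each terminal appearing in a rule of length ≥ 2: X1 → a, X2 → b.
Binarize each right-hand side of length ≥ 3 by chaining fresh nonterminals (Y1, Y2, …): affected rules were Start → X2 Start X2 X2.

Start → b | X1 Y | X2 Y1; Y → a | X1 X1 | X2 W; W → X1 X2; X1 → a; X2 → b; Y1 → Start Y2; Y2 → X2 X2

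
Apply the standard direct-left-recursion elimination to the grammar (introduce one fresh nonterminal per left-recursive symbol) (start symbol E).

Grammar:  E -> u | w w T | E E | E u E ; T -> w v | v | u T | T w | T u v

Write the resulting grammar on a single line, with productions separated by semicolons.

Left recursion appears on E, T.
For E: α = {E, u E}, β = {u, w w T}. Rewrite as E → β E' and E' → α E' | ε.
For T: α = {w, u v}, β = {w v, v, u T}. Rewrite as T → β T' and T' → α T' | ε.

E -> u E' | w w T E'; T -> w v T' | v T' | u T T'; E' -> E E' | u E E' | ε; T' -> w T' | u v T' | ε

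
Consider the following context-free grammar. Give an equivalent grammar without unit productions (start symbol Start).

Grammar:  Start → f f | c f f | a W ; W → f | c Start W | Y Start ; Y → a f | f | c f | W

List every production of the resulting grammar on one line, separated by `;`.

Unit pairs: Y ⇒* {W}.
Replace each nonterminal's rules with the union of the non-unit rules of every nonterminal it unit-derives.

Start → f f | c f f | a W; W → f | c Start W | Y Start; Y → f | c Start W | Y Start | a f | c f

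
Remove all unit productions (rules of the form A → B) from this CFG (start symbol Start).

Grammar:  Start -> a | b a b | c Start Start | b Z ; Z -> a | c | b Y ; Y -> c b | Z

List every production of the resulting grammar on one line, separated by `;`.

Unit pairs: Y ⇒* {Z}.
Replace each nonterminal's rules with the union of the non-unit rules of every nonterminal it unit-derives.

Start -> a | b a b | c Start Start | b Z; Z -> a | c | b Y; Y -> a | c | b Y | c b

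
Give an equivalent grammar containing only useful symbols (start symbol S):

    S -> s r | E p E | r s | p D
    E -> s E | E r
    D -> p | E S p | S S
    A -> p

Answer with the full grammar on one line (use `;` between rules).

Generating nonterminals: {A, D, S}.
Reachable from S after that: {D, S}.
Removed useless symbols: {A, E} and every production mentioning them.

S -> s r | r s | p D; D -> p | S S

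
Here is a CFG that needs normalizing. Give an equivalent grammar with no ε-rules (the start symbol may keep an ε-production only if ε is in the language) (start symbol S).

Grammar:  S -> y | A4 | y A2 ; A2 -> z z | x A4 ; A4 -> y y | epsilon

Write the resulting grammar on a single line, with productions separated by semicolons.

Nullable set = {A4, S}.
ε ∈ L(G) since S is nullable, so keep S → ε.
Expand every rule over subsets of its nullable positions: A2 → x A4 gives x A4 | x.

S -> y | A4 | y A2 | epsilon; A2 -> z z | x A4 | x; A4 -> y y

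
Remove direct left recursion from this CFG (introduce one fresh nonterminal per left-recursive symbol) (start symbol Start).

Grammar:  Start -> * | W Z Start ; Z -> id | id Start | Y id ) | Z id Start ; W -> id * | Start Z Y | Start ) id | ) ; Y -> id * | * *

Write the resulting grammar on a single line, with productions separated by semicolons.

Start -> * | W Z Start; Z -> id Z1 | id Start Z1 | Y id ) Z1; W -> id * | Start Z Y | Start ) id | ); Y -> id * | * *; Z1 -> id Start Z1 | epsilon

Left recursion appears on Z.
For Z: α = {id Start}, β = {id, id Start, Y id )}. Rewrite as Z → β Z1 and Z1 → α Z1 | ε.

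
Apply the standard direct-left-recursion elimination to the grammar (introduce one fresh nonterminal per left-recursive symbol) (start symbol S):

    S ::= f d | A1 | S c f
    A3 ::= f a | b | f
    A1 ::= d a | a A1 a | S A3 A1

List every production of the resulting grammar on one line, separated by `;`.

Left recursion appears on S.
For S: α = {c f}, β = {f d, A1}. Rewrite as S → β S' and S' → α S' | ε.

S ::= f d S' | A1 S'; A3 ::= f a | b | f; A1 ::= d a | a A1 a | S A3 A1; S' ::= c f S' | eps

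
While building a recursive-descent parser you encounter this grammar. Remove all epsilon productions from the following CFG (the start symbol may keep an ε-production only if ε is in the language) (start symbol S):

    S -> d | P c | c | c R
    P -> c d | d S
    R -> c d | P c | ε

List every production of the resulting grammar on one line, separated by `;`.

The nullable symbols are {R}.
ε ∉ L(G), so no ε-production is kept.

S -> d | P c | c | c R; P -> c d | d S; R -> c d | P c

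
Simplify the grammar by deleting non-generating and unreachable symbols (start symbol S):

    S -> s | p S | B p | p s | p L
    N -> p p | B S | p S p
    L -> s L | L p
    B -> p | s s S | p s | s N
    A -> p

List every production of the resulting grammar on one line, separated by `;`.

S -> s | p S | B p | p s; N -> p p | B S | p S p; B -> p | s s S | p s | s N

Generating nonterminals: {A, B, N, S}.
Reachable from S after that: {B, N, S}.
Removed useless symbols: {A, L} and every production mentioning them.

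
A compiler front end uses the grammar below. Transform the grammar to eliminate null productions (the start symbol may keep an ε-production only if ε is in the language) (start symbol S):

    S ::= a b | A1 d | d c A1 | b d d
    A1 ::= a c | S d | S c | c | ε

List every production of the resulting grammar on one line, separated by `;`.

S ::= a b | A1 d | d | d c A1 | d c | b d d; A1 ::= a c | S d | S c | c

Nullable set = {A1}.
ε ∉ L(G), so no ε-production is kept.
Add the nullable-subset variants: S → A1 d gives A1 d | d. S → d c A1 gives d c A1 | d c.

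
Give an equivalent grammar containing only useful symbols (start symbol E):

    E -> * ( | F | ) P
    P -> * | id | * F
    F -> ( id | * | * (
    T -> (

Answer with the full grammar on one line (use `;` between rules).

E -> * ( | F | ) P; P -> * | id | * F; F -> ( id | * | * (

Generating nonterminals: {E, F, P, T}.
Reachable from E after that: {E, F, P}.
Removed useless symbols: {T} and every production mentioning them.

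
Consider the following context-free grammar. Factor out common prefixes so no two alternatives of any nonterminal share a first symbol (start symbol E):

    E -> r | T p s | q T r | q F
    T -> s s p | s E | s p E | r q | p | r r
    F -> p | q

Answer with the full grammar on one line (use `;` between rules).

E has alternatives sharing prefix 'q': factor to E → q E' with E' → T r | F.
T has alternatives sharing prefix 's': factor to T → s T' with T' → s p | E | p E.
T has alternatives sharing prefix 'r': factor to T → r T'' with T'' → q | r.

E -> r | T p s | q E'; T -> p | s T' | r T''; F -> p | q; E' -> T r | F; T' -> s p | E | p E; T'' -> q | r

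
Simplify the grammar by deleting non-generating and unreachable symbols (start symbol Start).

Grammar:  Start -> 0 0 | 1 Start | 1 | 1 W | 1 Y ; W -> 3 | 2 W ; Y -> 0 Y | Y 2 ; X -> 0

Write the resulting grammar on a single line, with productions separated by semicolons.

Start -> 0 0 | 1 Start | 1 | 1 W; W -> 3 | 2 W

Generating nonterminals: {Start, W, X}.
Reachable from Start after that: {Start, W}.
Removed useless symbols: {X, Y} and every production mentioning them.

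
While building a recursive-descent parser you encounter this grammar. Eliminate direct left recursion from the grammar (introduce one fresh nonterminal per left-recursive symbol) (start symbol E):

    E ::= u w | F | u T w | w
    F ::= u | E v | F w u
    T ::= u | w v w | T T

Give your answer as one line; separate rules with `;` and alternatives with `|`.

Directly left-recursive nonterminals: F, T.
For F: α = {w u}, β = {u, E v}. Rewrite as F → β F' and F' → α F' | ε.
For T: α = {T}, β = {u, w v w}. Rewrite as T → β T' and T' → α T' | ε.

E ::= u w | F | u T w | w; F ::= u F' | E v F'; T ::= u T' | w v w T'; F' ::= w u F' | ε; T' ::= T T' | ε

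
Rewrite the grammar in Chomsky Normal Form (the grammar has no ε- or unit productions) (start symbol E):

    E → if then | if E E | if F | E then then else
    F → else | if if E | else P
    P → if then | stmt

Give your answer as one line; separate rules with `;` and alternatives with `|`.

Introduce a nonterminal for each terminal appearing in a rule of length ≥ 2: X1 → if, X2 → then, X3 → else.
Binarize each right-hand side of length ≥ 3 by chaining fresh nonterminals (Y1, Y2, …): affected rules were E → X1 E E; E → E X2 X2 X3; F → X1 X1 E.

E → X1 X2 | X1 Y1 | X1 F | E Y2; F → else | X1 Y4 | X3 P; P → X1 X2 | stmt; X1 → if; X2 → then; X3 → else; Y1 → E E; Y2 → X2 Y3; Y3 → X2 X3; Y4 → X1 E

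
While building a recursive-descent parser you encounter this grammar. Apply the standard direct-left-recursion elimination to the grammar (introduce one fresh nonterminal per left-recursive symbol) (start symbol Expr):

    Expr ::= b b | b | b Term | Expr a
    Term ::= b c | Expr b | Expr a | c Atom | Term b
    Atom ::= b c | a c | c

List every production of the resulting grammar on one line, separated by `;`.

Left recursion appears on Expr, Term.
For Expr: α = {a}, β = {b b, b, b Term}. Rewrite as Expr → β Expr1 and Expr1 → α Expr1 | ε.
For Term: α = {b}, β = {b c, Expr b, Expr a, c Atom}. Rewrite as Term → β Term1 and Term1 → α Term1 | ε.

Expr ::= b b Expr1 | b Expr1 | b Term Expr1; Term ::= b c Term1 | Expr b Term1 | Expr a Term1 | c Atom Term1; Atom ::= b c | a c | c; Expr1 ::= a Expr1 | ε; Term1 ::= b Term1 | ε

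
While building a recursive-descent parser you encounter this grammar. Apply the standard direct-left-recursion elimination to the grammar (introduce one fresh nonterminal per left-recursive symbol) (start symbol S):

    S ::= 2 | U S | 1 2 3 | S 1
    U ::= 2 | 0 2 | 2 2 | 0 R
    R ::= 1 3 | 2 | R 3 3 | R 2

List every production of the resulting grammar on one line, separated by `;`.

Left recursion appears on S, R.
For S: α = {1}, β = {2, U S, 1 2 3}. Rewrite as S → β S' and S' → α S' | ε.
For R: α = {3 3, 2}, β = {1 3, 2}. Rewrite as R → β R' and R' → α R' | ε.

S ::= 2 S' | U S S' | 1 2 3 S'; U ::= 2 | 0 2 | 2 2 | 0 R; R ::= 1 3 R' | 2 R'; S' ::= 1 S' | ε; R' ::= 3 3 R' | 2 R' | ε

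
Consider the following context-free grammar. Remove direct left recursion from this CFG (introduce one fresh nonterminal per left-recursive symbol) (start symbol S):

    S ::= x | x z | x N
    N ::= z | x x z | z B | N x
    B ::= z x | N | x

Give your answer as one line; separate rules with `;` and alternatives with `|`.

S ::= x | x z | x N; N ::= z N' | x x z N' | z B N'; B ::= z x | N | x; N' ::= x N' | ε

Directly left-recursive nonterminal: N.
For N: α = {x}, β = {z, x x z, z B}. Rewrite as N → β N' and N' → α N' | ε.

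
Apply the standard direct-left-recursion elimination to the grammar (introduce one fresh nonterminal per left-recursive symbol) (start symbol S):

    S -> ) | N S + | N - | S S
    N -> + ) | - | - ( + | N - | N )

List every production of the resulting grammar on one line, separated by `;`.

S -> ) S' | N S + S' | N - S'; N -> + ) N' | - N' | - ( + N'; S' -> S S' | ε; N' -> - N' | ) N' | ε

Left recursion appears on S, N.
For S: α = {S}, β = {), N S +, N -}. Rewrite as S → β S' and S' → α S' | ε.
For N: α = {-, )}, β = {+ ), -, - ( +}. Rewrite as N → β N' and N' → α N' | ε.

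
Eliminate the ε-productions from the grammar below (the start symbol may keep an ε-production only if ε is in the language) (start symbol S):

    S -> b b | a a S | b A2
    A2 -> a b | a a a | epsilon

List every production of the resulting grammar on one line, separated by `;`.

Nullable set = {A2}.
ε ∉ L(G), so no ε-production is kept.
For each production, add variants omitting each subset of nullable occurrences: S → b A2 gives b A2 | b.

S -> b b | a a S | b A2 | b; A2 -> a b | a a a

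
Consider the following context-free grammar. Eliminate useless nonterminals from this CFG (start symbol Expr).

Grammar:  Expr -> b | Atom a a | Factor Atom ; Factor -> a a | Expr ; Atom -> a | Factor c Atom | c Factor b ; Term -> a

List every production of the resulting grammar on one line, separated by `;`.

Expr -> b | Atom a a | Factor Atom; Factor -> a a | Expr; Atom -> a | Factor c Atom | c Factor b

Generating nonterminals: {Atom, Expr, Factor, Term}.
Reachable from Expr after that: {Atom, Expr, Factor}.
Removed useless symbols: {Term} and every production mentioning them.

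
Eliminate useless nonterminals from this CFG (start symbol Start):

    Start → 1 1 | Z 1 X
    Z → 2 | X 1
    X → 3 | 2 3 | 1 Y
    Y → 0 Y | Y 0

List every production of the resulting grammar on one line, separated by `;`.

Start → 1 1 | Z 1 X; Z → 2 | X 1; X → 3 | 2 3

Generating nonterminals: {Start, X, Z}.
Reachable from Start after that: {Start, X, Z}.
Removed useless symbols: {Y} and every production mentioning them.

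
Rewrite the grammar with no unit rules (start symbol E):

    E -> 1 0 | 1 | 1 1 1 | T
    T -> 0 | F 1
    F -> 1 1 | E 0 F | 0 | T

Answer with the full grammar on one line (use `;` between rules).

Unit pairs: E ⇒* {T}; F ⇒* {T}.
For each unit pair (A, B), copy every non-unit production of B to A, then drop all unit productions.

E -> 1 0 | 1 | 1 1 1 | 0 | F 1; T -> 0 | F 1; F -> 1 1 | E 0 F | 0 | F 1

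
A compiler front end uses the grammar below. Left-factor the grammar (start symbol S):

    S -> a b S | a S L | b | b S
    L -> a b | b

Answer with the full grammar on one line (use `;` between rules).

S has alternatives sharing prefix 'a': factor to S → a S' with S' → b S | S L.
S has alternatives sharing prefix 'b': factor to S → b S'' with S'' → ε | S.

S -> a S' | b S''; L -> a b | b; S' -> b S | S L; S'' -> eps | S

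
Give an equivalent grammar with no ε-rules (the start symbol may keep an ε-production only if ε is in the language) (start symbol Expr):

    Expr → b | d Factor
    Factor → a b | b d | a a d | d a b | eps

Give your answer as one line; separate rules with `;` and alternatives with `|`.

Expr → b | d Factor | d; Factor → a b | b d | a a d | d a b

Nullable nonterminals: {Factor}.
ε ∉ L(G), so no ε-production is kept.
Add the nullable-subset variants: Expr → d Factor gives d Factor | d.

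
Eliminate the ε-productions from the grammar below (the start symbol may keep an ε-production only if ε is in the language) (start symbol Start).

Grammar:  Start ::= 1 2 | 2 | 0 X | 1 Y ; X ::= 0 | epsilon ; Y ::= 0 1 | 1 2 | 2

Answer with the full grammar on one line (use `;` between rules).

The nullable symbols are {X}.
ε ∉ L(G), so no ε-production is kept.
For each production, add variants omitting each subset of nullable occurrences: Start → 0 X gives 0 X | 0.

Start ::= 1 2 | 2 | 0 X | 0 | 1 Y; X ::= 0; Y ::= 0 1 | 1 2 | 2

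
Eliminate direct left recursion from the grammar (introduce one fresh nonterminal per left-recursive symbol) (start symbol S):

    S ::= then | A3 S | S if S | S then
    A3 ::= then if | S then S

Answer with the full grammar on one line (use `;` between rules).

S ::= then S' | A3 S S'; A3 ::= then if | S then S; S' ::= if S S' | then S' | ε

S is directly left-recursive.
For S: α = {if S, then}, β = {then, A3 S}. Rewrite as S → β S' and S' → α S' | ε.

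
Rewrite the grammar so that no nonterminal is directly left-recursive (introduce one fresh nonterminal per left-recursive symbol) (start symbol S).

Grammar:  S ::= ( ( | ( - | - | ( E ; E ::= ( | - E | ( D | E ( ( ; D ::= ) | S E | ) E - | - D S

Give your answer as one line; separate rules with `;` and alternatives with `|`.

Directly left-recursive nonterminal: E.
For E: α = {( (}, β = {(, - E, ( D}. Rewrite as E → β E' and E' → α E' | ε.

S ::= ( ( | ( - | - | ( E; E ::= ( E' | - E E' | ( D E'; D ::= ) | S E | ) E - | - D S; E' ::= ( ( E' | epsilon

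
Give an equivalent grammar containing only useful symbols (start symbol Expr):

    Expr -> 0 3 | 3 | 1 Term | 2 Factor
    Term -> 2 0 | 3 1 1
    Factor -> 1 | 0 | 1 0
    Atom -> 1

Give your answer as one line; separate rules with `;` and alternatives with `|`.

Generating nonterminals: {Atom, Expr, Factor, Term}.
Reachable from Expr after that: {Expr, Factor, Term}.
Removed useless symbols: {Atom} and every production mentioning them.

Expr -> 0 3 | 3 | 1 Term | 2 Factor; Term -> 2 0 | 3 1 1; Factor -> 1 | 0 | 1 0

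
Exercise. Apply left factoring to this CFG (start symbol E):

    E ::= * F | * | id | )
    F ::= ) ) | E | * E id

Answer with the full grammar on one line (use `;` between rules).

E ::= id | ) | * E'; F ::= ) ) | E | * E id; E' ::= F | epsilon

E has alternatives sharing prefix '*': factor to E → * E' with E' → F | ε.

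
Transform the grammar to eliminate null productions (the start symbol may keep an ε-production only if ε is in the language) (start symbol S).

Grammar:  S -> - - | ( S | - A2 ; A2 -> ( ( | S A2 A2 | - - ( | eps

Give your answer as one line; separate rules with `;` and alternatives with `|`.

Nullable set = {A2}.
ε ∉ L(G), so no ε-production is kept.
For each production, add variants omitting each subset of nullable occurrences: S → - A2 gives - A2 | -. A2 → S A2 A2 gives S A2 A2 | S A2 | S.

S -> - - | ( S | - A2 | -; A2 -> ( ( | S A2 A2 | S A2 | S | - - (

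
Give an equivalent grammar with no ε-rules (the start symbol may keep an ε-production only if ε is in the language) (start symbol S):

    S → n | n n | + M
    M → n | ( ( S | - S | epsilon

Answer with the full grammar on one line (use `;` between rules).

S → n | n n | + M | +; M → n | ( ( S | - S

Nullable set = {M}.
ε ∉ L(G), so no ε-production is kept.
Expand every rule over subsets of its nullable positions: S → + M gives + M | +.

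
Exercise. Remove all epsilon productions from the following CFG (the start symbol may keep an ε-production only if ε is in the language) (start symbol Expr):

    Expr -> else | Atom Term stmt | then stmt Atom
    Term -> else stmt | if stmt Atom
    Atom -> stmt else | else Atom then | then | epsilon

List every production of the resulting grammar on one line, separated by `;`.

Nullable set = {Atom}.
ε ∉ L(G), so no ε-production is kept.
For each production, add variants omitting each subset of nullable occurrences: Expr → Atom Term stmt gives Atom Term stmt | Term stmt. Expr → then stmt Atom gives then stmt Atom | then stmt. Term → if stmt Atom gives if stmt Atom | if stmt. Atom → else Atom then gives else Atom then | else then.

Expr -> else | Atom Term stmt | Term stmt | then stmt Atom | then stmt; Term -> else stmt | if stmt Atom | if stmt; Atom -> stmt else | else Atom then | else then | then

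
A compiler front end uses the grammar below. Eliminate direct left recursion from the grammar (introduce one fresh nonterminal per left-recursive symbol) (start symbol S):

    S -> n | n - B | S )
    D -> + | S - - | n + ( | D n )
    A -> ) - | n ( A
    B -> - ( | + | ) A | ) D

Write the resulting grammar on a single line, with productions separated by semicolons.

Directly left-recursive nonterminals: S, D.
For S: α = {)}, β = {n, n - B}. Rewrite as S → β S' and S' → α S' | ε.
For D: α = {n )}, β = {+, S - -, n + (}. Rewrite as D → β D' and D' → α D' | ε.

S -> n S' | n - B S'; D -> + D' | S - - D' | n + ( D'; A -> ) - | n ( A; B -> - ( | + | ) A | ) D; S' -> ) S' | ε; D' -> n ) D' | ε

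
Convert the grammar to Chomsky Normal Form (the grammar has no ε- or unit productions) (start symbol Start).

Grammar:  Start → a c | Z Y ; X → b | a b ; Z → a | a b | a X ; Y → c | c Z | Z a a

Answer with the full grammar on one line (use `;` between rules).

Introduce a nonterminal for each terminal appearing in a rule of length ≥ 2: X1 → a, X2 → c, X3 → b.
Binarize each right-hand side of length ≥ 3 by chaining fresh nonterminals (Y1, Y2, …): affected rules were Y → Z X1 X1.

Start → X1 X2 | Z Y; X → b | X1 X3; Z → a | X1 X3 | X1 X; Y → c | X2 Z | Z Y1; X1 → a; X2 → c; X3 → b; Y1 → X1 X1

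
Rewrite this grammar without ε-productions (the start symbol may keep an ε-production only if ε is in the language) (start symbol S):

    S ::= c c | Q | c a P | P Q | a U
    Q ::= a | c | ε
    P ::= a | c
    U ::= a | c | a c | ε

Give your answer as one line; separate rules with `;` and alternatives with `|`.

S ::= c c | Q | c a P | P Q | P | a U | a | ε; Q ::= a | c; P ::= a | c; U ::= a | c | a c

Nullable nonterminals: {Q, S, U}.
ε ∈ L(G) since S is nullable, so keep S → ε.
Expand every rule over subsets of its nullable positions: S → P Q gives P Q | P. S → a U gives a U | a.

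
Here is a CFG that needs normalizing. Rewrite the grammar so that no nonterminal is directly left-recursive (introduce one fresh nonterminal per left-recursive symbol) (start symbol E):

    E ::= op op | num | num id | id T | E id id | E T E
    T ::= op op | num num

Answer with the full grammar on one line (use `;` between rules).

E ::= op op E' | num E' | num id E' | id T E'; T ::= op op | num num; E' ::= id id E' | T E E' | ε

Directly left-recursive nonterminal: E.
For E: α = {id id, T E}, β = {op op, num, num id, id T}. Rewrite as E → β E' and E' → α E' | ε.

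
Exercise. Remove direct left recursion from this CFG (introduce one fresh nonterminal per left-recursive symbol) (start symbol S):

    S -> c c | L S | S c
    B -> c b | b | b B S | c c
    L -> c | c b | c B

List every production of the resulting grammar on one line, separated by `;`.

S -> c c S' | L S S'; B -> c b | b | b B S | c c; L -> c | c b | c B; S' -> c S' | eps

S is directly left-recursive.
For S: α = {c}, β = {c c, L S}. Rewrite as S → β S' and S' → α S' | ε.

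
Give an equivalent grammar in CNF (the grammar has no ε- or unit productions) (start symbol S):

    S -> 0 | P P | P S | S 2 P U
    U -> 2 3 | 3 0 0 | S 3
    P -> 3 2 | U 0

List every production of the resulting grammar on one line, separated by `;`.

Introduce a nonterminal for each terminal appearing in a rule of length ≥ 2: X1 → 2, X2 → 3, X3 → 0.
Binarize each right-hand side of length ≥ 3 by chaining fresh nonterminals (Y1, Y2, …): affected rules were S → S X1 P U; U → X2 X3 X3.

S -> 0 | P P | P S | S Y1; U -> X1 X2 | X2 Y3 | S X2; P -> X2 X1 | U X3; X1 -> 2; X2 -> 3; X3 -> 0; Y1 -> X1 Y2; Y2 -> P U; Y3 -> X3 X3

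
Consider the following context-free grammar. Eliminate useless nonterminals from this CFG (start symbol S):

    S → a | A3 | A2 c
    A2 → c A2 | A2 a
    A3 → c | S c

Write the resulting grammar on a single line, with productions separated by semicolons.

Generating nonterminals: {A3, S}.
Reachable from S after that: {A3, S}.
Removed useless symbols: {A2} and every production mentioning them.

S → a | A3; A3 → c | S c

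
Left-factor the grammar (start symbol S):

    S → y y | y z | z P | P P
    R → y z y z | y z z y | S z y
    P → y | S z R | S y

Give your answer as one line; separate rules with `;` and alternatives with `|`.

S has alternatives sharing prefix 'y': factor to S → y S' with S' → y | z.
R has alternatives sharing prefix 'y z': factor to R → y z R' with R' → y z | z y.
P has alternatives sharing prefix 'S': factor to P → S P' with P' → z R | y.

S → z P | P P | y S'; R → S z y | y z R'; P → y | S P'; S' → y | z; R' → y z | z y; P' → z R | y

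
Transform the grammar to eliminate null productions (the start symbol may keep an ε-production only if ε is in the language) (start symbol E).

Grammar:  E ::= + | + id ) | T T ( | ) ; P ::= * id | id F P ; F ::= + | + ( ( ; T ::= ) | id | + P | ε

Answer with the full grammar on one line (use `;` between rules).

Nullable nonterminals: {T}.
ε ∉ L(G), so no ε-production is kept.
For each production, add variants omitting each subset of nullable occurrences: E → T T ( gives T T ( | T ( | (.

E ::= + | + id ) | T T ( | T ( | ( | ); P ::= * id | id F P; F ::= + | + ( (; T ::= ) | id | + P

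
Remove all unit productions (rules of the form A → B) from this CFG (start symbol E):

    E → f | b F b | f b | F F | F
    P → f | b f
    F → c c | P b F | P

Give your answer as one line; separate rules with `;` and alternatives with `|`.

Unit pairs: E ⇒* {F, P}; F ⇒* {P}.
For every A with A ⇒* B via unit rules, add B's non-unit alternatives to A; then delete every rule of the form X → Y.

E → f | b F b | f b | F F | c c | P b F | b f; P → f | b f; F → c c | P b F | f | b f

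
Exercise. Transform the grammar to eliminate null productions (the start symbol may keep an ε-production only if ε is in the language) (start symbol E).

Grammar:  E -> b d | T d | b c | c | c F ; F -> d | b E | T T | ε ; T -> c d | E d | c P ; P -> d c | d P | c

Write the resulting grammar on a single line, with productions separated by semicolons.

Nullable nonterminals: {F}.
ε ∉ L(G), so no ε-production is kept.

E -> b d | T d | b c | c | c F; F -> d | b E | T T; T -> c d | E d | c P; P -> d c | d P | c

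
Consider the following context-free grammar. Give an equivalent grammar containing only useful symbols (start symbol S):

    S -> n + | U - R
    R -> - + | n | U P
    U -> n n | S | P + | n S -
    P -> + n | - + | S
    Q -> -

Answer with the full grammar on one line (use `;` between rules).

Generating nonterminals: {P, Q, R, S, U}.
Reachable from S after that: {P, R, S, U}.
Removed useless symbols: {Q} and every production mentioning them.

S -> n + | U - R; R -> - + | n | U P; U -> n n | S | P + | n S -; P -> + n | - + | S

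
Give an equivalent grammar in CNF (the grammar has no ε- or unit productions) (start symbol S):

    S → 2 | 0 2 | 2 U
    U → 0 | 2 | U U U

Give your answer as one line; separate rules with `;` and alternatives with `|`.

S → 2 | X1 X2 | X2 U; U → 0 | 2 | U Y1; X1 → 0; X2 → 2; Y1 → U U

Introduce a nonterminal for each terminal appearing in a rule of length ≥ 2: X1 → 0, X2 → 2.
Binarize each right-hand side of length ≥ 3 by chaining fresh nonterminals (Y1, Y2, …): affected rules were U → U U U.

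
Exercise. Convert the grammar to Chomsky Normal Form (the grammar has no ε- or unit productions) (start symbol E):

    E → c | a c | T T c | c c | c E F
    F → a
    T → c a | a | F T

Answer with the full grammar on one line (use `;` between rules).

E → c | X1 X2 | T Y1 | X2 X2 | X2 Y2; F → a; T → X2 X1 | a | F T; X1 → a; X2 → c; Y1 → T X2; Y2 → E F

Introduce a nonterminal for each terminal appearing in a rule of length ≥ 2: X1 → a, X2 → c.
Binarize each right-hand side of length ≥ 3 by chaining fresh nonterminals (Y1, Y2, …): affected rules were E → T T X2; E → X2 E F.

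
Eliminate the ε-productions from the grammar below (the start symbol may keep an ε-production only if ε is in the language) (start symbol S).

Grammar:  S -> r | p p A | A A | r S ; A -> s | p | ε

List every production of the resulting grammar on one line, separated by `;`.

The nullable symbols are {A, S}.
ε ∈ L(G) since S is nullable, so keep S → ε.
Add the nullable-subset variants: S → p p A gives p p A | p p. S → A A gives A A | A.

S -> r | p p A | p p | A A | A | r S | ε; A -> s | p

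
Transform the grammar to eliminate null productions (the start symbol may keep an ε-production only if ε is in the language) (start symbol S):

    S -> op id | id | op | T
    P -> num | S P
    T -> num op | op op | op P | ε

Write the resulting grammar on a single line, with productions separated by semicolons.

Nullable set = {S, T}.
ε ∈ L(G) since S is nullable, so keep S → ε.

S -> op id | id | op | T | ε; P -> num | S P; T -> num op | op op | op P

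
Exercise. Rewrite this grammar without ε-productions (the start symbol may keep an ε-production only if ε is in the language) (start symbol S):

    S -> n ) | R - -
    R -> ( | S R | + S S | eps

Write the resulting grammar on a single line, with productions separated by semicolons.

S -> n ) | R - - | - -; R -> ( | S R | S | + S S

Nullable set = {R}.
ε ∉ L(G), so no ε-production is kept.
For each production, add variants omitting each subset of nullable occurrences: S → R - - gives R - - | - -. R → S R gives S R | S.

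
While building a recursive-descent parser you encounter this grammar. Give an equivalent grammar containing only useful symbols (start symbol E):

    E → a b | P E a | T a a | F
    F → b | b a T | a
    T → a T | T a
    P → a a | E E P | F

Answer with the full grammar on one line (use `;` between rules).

E → a b | P E a | F; F → b | a; P → a a | E E P | F

Generating nonterminals: {E, F, P}.
Reachable from E after that: {E, F, P}.
Removed useless symbols: {T} and every production mentioning them.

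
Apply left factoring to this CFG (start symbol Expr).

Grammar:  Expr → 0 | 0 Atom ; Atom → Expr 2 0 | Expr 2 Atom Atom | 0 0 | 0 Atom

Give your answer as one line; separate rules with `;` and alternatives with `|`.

Expr → 0 Expr1; Atom → Expr 2 Atom1 | 0 Atom2; Expr1 → ε | Atom; Atom1 → 0 | Atom Atom; Atom2 → 0 | Atom

Expr has alternatives sharing prefix '0': factor to Expr → 0 Expr1 with Expr1 → ε | Atom.
Atom has alternatives sharing prefix 'Expr 2': factor to Atom → Expr 2 Atom1 with Atom1 → 0 | Atom Atom.
Atom has alternatives sharing prefix '0': factor to Atom → 0 Atom2 with Atom2 → 0 | Atom.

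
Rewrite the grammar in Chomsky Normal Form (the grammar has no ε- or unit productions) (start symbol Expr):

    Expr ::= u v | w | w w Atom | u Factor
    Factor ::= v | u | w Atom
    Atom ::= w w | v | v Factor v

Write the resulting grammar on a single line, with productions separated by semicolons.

Expr ::= X1 X2 | w | X3 Y1 | X1 Factor; Factor ::= v | u | X3 Atom; Atom ::= X3 X3 | v | X2 Y2; X1 ::= u; X2 ::= v; X3 ::= w; Y1 ::= X3 Atom; Y2 ::= Factor X2

Introduce a nonterminal for each terminal appearing in a rule of length ≥ 2: X1 → u, X2 → v, X3 → w.
Binarize each right-hand side of length ≥ 3 by chaining fresh nonterminals (Y1, Y2, …): affected rules were Expr → X3 X3 Atom; Atom → X2 Factor X2.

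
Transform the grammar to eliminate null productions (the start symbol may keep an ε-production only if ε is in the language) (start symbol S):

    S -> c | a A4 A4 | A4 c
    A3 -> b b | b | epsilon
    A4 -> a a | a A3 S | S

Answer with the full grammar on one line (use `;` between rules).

Nullable nonterminals: {A3}.
ε ∉ L(G), so no ε-production is kept.
Add the nullable-subset variants: A4 → a A3 S gives a A3 S | a S.

S -> c | a A4 A4 | A4 c; A3 -> b b | b; A4 -> a a | a A3 S | a S | S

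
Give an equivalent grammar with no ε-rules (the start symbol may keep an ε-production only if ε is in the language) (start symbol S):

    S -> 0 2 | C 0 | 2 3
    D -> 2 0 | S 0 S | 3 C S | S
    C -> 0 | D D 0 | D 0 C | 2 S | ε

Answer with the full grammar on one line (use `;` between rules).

S -> 0 2 | C 0 | 0 | 2 3; D -> 2 0 | S 0 S | 3 C S | 3 S | S; C -> 0 | D D 0 | D 0 C | D 0 | 2 S

Nullable set = {C}.
ε ∉ L(G), so no ε-production is kept.
Expand every rule over subsets of its nullable positions: S → C 0 gives C 0 | 0. D → 3 C S gives 3 C S | 3 S. C → D 0 C gives D 0 C | D 0.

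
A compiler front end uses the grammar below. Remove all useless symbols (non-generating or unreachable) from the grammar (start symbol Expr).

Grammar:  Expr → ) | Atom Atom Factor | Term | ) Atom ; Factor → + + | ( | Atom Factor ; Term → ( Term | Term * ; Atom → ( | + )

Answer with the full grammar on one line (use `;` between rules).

Generating nonterminals: {Atom, Expr, Factor}.
Reachable from Expr after that: {Atom, Expr, Factor}.
Removed useless symbols: {Term} and every production mentioning them.

Expr → ) | Atom Atom Factor | ) Atom; Factor → + + | ( | Atom Factor; Atom → ( | + )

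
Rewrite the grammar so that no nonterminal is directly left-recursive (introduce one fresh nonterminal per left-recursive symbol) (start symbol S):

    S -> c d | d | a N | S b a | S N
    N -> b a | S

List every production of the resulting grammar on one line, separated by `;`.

Directly left-recursive nonterminal: S.
For S: α = {b a, N}, β = {c d, d, a N}. Rewrite as S → β S' and S' → α S' | ε.

S -> c d S' | d S' | a N S'; N -> b a | S; S' -> b a S' | N S' | ε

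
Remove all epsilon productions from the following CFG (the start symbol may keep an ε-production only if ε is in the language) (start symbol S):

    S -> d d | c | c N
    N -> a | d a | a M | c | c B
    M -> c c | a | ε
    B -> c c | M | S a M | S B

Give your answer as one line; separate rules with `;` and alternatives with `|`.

Nullable set = {B, M}.
ε ∉ L(G), so no ε-production is kept.
For each production, add variants omitting each subset of nullable occurrences: B → S a M gives S a M | S a. B → S B gives S B | S.

S -> d d | c | c N; N -> a | d a | a M | c | c B; M -> c c | a; B -> c c | M | S a M | S a | S B | S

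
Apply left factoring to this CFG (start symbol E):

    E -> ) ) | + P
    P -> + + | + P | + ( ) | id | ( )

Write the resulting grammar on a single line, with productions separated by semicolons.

E -> ) ) | + P; P -> id | ( ) | + P'; P' -> + | P | ( )

P has alternatives sharing prefix '+': factor to P → + P' with P' → + | P | ( ).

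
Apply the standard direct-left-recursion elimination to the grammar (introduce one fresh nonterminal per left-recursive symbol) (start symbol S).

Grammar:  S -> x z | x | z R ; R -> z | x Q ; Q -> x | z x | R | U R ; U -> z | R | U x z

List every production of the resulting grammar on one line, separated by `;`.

U is directly left-recursive.
For U: α = {x z}, β = {z, R}. Rewrite as U → β U' and U' → α U' | ε.

S -> x z | x | z R; R -> z | x Q; Q -> x | z x | R | U R; U -> z U' | R U'; U' -> x z U' | ε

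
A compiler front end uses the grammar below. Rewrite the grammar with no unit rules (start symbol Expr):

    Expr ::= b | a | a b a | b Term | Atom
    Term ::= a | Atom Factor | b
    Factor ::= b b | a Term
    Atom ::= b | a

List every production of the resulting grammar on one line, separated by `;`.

Unit pairs: Expr ⇒* {Atom}.
Replace each nonterminal's rules with the union of the non-unit rules of every nonterminal it unit-derives.

Expr ::= b | a | a b a | b Term; Term ::= a | Atom Factor | b; Factor ::= b b | a Term; Atom ::= b | a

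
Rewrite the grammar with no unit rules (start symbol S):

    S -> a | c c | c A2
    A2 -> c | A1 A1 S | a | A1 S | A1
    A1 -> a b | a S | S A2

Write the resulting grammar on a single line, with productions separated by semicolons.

Unit pairs: A2 ⇒* {A1}.
For every A with A ⇒* B via unit rules, add B's non-unit alternatives to A; then delete every rule of the form X → Y.

S -> a | c c | c A2; A2 -> c | A1 A1 S | a | A1 S | a b | a S | S A2; A1 -> a b | a S | S A2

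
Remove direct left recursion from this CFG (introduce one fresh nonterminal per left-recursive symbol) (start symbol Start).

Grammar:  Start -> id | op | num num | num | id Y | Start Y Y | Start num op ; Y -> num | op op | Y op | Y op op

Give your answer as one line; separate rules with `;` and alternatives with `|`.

Directly left-recursive nonterminals: Start, Y.
For Start: α = {Y Y, num op}, β = {id, op, num num, num, id Y}. Rewrite as Start → β Start1 and Start1 → α Start1 | ε.
For Y: α = {op, op op}, β = {num, op op}. Rewrite as Y → β Y1 and Y1 → α Y1 | ε.

Start -> id Start1 | op Start1 | num num Start1 | num Start1 | id Y Start1; Y -> num Y1 | op op Y1; Start1 -> Y Y Start1 | num op Start1 | ε; Y1 -> op Y1 | op op Y1 | ε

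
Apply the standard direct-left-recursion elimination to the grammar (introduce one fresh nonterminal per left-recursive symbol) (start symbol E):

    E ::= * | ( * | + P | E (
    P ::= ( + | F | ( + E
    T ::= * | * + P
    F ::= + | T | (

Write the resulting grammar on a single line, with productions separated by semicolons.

E is directly left-recursive.
For E: α = {(}, β = {*, ( *, + P}. Rewrite as E → β E' and E' → α E' | ε.

E ::= * E' | ( * E' | + P E'; P ::= ( + | F | ( + E; T ::= * | * + P; F ::= + | T | (; E' ::= ( E' | ε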